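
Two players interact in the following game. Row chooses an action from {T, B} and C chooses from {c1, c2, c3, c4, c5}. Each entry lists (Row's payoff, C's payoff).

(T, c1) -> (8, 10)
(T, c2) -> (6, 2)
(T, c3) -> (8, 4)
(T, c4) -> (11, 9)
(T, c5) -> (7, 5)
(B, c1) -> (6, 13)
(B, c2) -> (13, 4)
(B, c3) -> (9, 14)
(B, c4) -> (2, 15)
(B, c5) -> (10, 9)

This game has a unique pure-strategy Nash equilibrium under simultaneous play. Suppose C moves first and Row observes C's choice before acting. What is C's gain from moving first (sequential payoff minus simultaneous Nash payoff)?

Work backward from Row's decision.
- c1: Row compares 8, 6 and picks T; C would get 10.
- c2: Row compares 6, 13 and picks B; C would get 4.
- c3: Row compares 8, 9 and picks B; C would get 14.
- c4: Row compares 11, 2 and picks T; C would get 9.
- c5: Row compares 7, 10 and picks B; C would get 9.
C's induced payoffs are 10, 4, 14, 9, 9, so C commits to c3. Subgame-perfect outcome: (B, c3) with payoffs (9, 14).
For the simultaneous game, intersect best replies.
Row's best replies: c1→T; c2→B; c3→B; c4→T; c5→B.
C's best replies: T→c1; B→c4.
The unique mutual best reply is (T, c1), giving (8, 10).
C's commitment gain: 14 − 10 = 4.

4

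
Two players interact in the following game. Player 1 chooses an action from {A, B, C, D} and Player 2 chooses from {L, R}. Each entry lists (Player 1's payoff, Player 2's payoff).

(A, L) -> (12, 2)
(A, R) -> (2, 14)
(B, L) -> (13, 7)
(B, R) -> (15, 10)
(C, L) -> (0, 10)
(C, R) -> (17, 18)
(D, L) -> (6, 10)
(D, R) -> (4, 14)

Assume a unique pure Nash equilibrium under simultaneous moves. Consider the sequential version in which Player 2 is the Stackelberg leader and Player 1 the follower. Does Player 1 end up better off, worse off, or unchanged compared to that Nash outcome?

unchanged

Backward induction with Player 2 moving first.
- L: BR = B, leader payoff 7.
- R: BR = C, leader payoff 18.
Among 7, 18, the best is 18 at R. Subgame-perfect outcome: (C, R) with payoffs (17, 18).
For the simultaneous game, intersect best replies.
Player 1's best replies: L→B; R→C.
Player 2's best replies: A→R; B→R; C→R; D→R.
Only (C, R) has each player best-responding; Nash payoffs (17, 18).
Player 1 earns 17 sequentially versus 17 at the Nash outcome: unchanged.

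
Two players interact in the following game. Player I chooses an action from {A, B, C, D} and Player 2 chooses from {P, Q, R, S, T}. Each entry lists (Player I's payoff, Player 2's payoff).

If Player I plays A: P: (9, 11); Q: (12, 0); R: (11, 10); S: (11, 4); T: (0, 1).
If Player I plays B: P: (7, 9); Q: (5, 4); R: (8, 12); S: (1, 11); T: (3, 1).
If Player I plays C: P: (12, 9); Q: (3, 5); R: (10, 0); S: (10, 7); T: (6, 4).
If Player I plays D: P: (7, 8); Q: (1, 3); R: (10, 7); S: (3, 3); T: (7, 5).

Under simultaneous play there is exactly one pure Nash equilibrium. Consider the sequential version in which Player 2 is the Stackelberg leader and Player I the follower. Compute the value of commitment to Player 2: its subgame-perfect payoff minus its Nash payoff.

Solve by backward induction (Player 2 leads).
- P: Player I compares 9, 7, 12, 7 and picks C; Player 2 would get 9.
- Q: Player I compares 12, 5, 3, 1 and picks A; Player 2 would get 0.
- R: Player I compares 11, 8, 10, 10 and picks A; Player 2 would get 10.
- S: Player I compares 11, 1, 10, 3 and picks A; Player 2 would get 4.
- T: Player I compares 0, 3, 6, 7 and picks D; Player 2 would get 5.
Among 9, 0, 10, 4, 5, the best is 10 at R. Subgame-perfect outcome: (A, R) with payoffs (11, 10).
For the simultaneous game, intersect best replies.
Player I's best replies: P→C; Q→A; R→A; S→A; T→D.
Player 2's best replies: A→P; B→R; C→P; D→P.
The unique mutual best reply is (C, P), giving (12, 9).
Player 2's commitment gain: 10 − 9 = 1.

1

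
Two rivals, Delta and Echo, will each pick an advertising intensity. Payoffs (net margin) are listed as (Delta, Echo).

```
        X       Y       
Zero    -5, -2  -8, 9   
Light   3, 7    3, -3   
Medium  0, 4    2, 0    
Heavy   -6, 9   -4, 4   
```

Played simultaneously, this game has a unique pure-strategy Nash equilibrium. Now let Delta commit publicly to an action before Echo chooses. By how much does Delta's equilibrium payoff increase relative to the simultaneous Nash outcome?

Echo best-responds to each possible Delta move:
- Zero → Echo plays Y (best of -2, 9); Delta gets -8.
- Light → Echo plays X (best of 7, -3); Delta gets 3.
- Medium → Echo plays X (best of 4, 0); Delta gets 0.
- Heavy → Echo plays X (best of 9, 4); Delta gets -6.
Among -8, 3, 0, -6, the best is 3 at Light. Subgame-perfect outcome: (Light, X) with payoffs (3, 7).
Under simultaneous play:
Delta's best replies: X→Light; Y→Light.
Echo's best replies: Zero→Y; Light→X; Medium→X; Heavy→X.
The unique mutual best reply is (Light, X), giving (3, 7).
Delta's commitment gain: 3 − 3 = 0.

0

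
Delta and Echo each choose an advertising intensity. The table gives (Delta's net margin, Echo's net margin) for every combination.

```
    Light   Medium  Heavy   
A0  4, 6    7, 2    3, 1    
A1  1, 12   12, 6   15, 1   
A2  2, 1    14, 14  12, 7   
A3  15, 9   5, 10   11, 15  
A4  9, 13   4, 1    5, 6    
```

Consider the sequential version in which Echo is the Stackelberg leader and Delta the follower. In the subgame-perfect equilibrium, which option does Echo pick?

Delta best-responds to each possible Echo move:
- Light: Delta compares 4, 1, 2, 15, 9 and picks A3; Echo would get 9.
- Medium: Delta compares 7, 12, 14, 5, 4 and picks A2; Echo would get 14.
- Heavy: Delta compares 3, 15, 12, 11, 5 and picks A1; Echo would get 1.
Maximizing over 9, 14, 1, Echo chooses Medium. Subgame-perfect outcome: (A2, Medium) with payoffs (14, 14).

Medium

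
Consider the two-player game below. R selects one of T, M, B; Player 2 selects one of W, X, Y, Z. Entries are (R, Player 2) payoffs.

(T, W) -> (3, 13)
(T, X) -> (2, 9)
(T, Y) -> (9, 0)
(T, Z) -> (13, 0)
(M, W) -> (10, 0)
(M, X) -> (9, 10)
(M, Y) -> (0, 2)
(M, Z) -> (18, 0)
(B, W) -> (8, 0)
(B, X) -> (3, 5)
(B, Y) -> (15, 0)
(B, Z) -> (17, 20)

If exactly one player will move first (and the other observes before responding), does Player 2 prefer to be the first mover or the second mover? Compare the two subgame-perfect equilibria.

second

If R leads: Player 2's best replies are T→W, M→X, B→Z; R's induced payoffs 3, 9, 17; outcome (B, Z), payoffs (17, 20).
If Player 2 leads: R's best replies are W→M, X→M, Y→B, Z→M; Player 2's induced payoffs 0, 10, 0, 0; outcome (M, X), payoffs (9, 10).
Player 2 gets 10 moving first and 20 moving second, so Player 2 prefers to move second.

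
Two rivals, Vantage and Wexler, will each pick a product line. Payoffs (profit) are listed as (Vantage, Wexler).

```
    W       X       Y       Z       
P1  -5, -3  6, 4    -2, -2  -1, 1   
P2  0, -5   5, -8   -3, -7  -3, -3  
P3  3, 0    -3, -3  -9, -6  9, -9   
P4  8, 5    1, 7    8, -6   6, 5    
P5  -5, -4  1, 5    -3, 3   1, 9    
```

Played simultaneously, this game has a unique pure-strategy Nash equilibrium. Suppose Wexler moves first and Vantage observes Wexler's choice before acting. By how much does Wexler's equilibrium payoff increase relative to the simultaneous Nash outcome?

Solve by backward induction (Wexler leads).
- W: Vantage compares -5, 0, 3, 8, -5 and picks P4; Wexler would get 5.
- X: Vantage compares 6, 5, -3, 1, 1 and picks P1; Wexler would get 4.
- Y: Vantage compares -2, -3, -9, 8, -3 and picks P4; Wexler would get -6.
- Z: Vantage compares -1, -3, 9, 6, 1 and picks P3; Wexler would get -9.
Among 5, 4, -6, -9, the best is 5 at W. Subgame-perfect outcome: (P4, W) with payoffs (8, 5).
Now find the simultaneous Nash equilibrium.
Vantage's best replies: W→P4; X→P1; Y→P4; Z→P3.
Wexler's best replies: P1→X; P2→Z; P3→W; P4→X; P5→Z.
The unique mutual best reply is (P1, X), giving (6, 4).
Wexler's commitment gain: 5 − 4 = 1.

1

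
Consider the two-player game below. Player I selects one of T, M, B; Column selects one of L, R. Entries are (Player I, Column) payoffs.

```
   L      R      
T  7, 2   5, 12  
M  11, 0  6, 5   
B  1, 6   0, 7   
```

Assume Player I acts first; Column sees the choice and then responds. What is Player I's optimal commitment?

M

Backward induction with Player I moving first.
- T: BR = R, leader payoff 5.
- M: BR = R, leader payoff 6.
- B: BR = R, leader payoff 0.
Maximizing over 5, 6, 0, Player I chooses M. Subgame-perfect outcome: (M, R) with payoffs (6, 5).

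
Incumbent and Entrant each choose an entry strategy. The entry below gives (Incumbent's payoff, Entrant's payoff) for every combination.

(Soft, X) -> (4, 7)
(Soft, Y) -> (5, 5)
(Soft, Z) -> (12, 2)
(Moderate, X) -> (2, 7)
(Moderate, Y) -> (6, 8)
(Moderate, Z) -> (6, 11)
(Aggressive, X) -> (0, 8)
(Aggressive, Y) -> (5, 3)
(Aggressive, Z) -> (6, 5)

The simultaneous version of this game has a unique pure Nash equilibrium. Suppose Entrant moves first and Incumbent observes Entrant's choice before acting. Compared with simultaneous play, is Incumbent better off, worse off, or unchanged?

better off

Incumbent best-responds to each possible Entrant move:
- X: Incumbent compares 4, 2, 0 and picks Soft; Entrant would get 7.
- Y: Incumbent compares 5, 6, 5 and picks Moderate; Entrant would get 8.
- Z: Incumbent compares 12, 6, 6 and picks Soft; Entrant would get 2.
Among 7, 8, 2, the best is 8 at Y. Subgame-perfect outcome: (Moderate, Y) with payoffs (6, 8).
Under simultaneous play:
Incumbent's best replies: X→Soft; Y→Moderate; Z→Soft.
Entrant's best replies: Soft→X; Moderate→Z; Aggressive→X.
Only (Soft, X) has each player best-responding; Nash payoffs (4, 7).
Incumbent earns 6 sequentially versus 4 at the Nash outcome: better off.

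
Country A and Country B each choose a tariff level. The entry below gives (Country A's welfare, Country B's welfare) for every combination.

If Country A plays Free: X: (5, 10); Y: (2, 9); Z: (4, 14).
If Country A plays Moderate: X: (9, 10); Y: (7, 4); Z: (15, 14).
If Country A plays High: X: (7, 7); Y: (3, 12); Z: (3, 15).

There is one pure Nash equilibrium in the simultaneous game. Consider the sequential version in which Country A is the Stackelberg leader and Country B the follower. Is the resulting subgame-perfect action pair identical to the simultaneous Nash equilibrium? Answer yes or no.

yes

Country B best-responds to each possible Country A move:
- Free → Country B plays Z (best of 10, 9, 14); Country A gets 4.
- Moderate → Country B plays Z (best of 10, 4, 14); Country A gets 15.
- High → Country B plays Z (best of 7, 12, 15); Country A gets 3.
Country A's induced payoffs are 4, 15, 3, so Country A commits to Moderate. Subgame-perfect outcome: (Moderate, Z) with payoffs (15, 14).
Under simultaneous play:
Country A's best replies: X→Moderate; Y→Moderate; Z→Moderate.
Country B's best replies: Free→Z; Moderate→Z; High→Z.
The unique mutual best reply is (Moderate, Z), giving (15, 14).
Sequential outcome (Moderate, Z) coincides with the Nash profile (Moderate, Z).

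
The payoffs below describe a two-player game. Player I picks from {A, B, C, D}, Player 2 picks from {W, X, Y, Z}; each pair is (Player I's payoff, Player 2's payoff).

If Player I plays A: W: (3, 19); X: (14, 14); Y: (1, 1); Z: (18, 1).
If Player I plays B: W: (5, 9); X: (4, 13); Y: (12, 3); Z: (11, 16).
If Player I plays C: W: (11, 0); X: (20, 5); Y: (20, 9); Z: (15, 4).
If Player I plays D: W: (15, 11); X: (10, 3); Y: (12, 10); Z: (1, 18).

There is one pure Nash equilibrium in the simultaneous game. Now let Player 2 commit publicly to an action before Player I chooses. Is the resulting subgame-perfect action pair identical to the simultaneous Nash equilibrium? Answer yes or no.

no

Backward induction with Player 2 moving first.
- W: Player I compares 3, 5, 11, 15 and picks D; Player 2 would get 11.
- X: Player I compares 14, 4, 20, 10 and picks C; Player 2 would get 5.
- Y: Player I compares 1, 12, 20, 12 and picks C; Player 2 would get 9.
- Z: Player I compares 18, 11, 15, 1 and picks A; Player 2 would get 1.
Player 2's induced payoffs are 11, 5, 9, 1, so Player 2 commits to W. Subgame-perfect outcome: (D, W) with payoffs (15, 11).
Under simultaneous play:
Player I's best replies: W→D; X→C; Y→C; Z→A.
Player 2's best replies: A→W; B→Z; C→Y; D→Z.
Only (C, Y) has each player best-responding; Nash payoffs (20, 9).
Sequential outcome (D, W) differs from the Nash profile (C, Y).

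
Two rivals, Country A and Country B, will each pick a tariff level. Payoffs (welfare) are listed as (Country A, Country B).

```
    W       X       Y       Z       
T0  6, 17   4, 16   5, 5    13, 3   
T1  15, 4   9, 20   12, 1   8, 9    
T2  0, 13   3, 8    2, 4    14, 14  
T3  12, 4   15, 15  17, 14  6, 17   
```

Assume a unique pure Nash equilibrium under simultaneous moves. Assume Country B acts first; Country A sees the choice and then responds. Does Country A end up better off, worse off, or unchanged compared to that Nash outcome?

better off

Work backward from Country A's decision.
- W: BR = T1, leader payoff 4.
- X: BR = T3, leader payoff 15.
- Y: BR = T3, leader payoff 14.
- Z: BR = T2, leader payoff 14.
Country B's induced payoffs are 4, 15, 14, 14, so Country B commits to X. Subgame-perfect outcome: (T3, X) with payoffs (15, 15).
For the simultaneous game, intersect best replies.
Country A's best replies: W→T1; X→T3; Y→T3; Z→T2.
Country B's best replies: T0→W; T1→X; T2→Z; T3→Z.
Only (T2, Z) has each player best-responding; Nash payoffs (14, 14).
Country A earns 15 sequentially versus 14 at the Nash outcome: better off.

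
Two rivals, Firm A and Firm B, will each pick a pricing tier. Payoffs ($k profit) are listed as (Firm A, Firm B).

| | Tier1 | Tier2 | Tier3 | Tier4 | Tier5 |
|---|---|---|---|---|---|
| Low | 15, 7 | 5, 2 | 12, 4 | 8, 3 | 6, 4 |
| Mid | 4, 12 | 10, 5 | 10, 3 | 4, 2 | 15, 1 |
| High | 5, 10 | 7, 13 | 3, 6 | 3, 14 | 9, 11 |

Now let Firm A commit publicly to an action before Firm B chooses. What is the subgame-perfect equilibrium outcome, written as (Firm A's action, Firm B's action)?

(Low, Tier1)

Firm B best-responds to each possible Firm A move:
- Low → Firm B plays Tier1 (best of 7, 2, 4, 3, 4); Firm A gets 15.
- Mid → Firm B plays Tier1 (best of 12, 5, 3, 2, 1); Firm A gets 4.
- High → Firm B plays Tier4 (best of 10, 13, 6, 14, 11); Firm A gets 3.
Firm A's induced payoffs are 15, 4, 3, so Firm A commits to Low. Subgame-perfect outcome: (Low, Tier1) with payoffs (15, 7).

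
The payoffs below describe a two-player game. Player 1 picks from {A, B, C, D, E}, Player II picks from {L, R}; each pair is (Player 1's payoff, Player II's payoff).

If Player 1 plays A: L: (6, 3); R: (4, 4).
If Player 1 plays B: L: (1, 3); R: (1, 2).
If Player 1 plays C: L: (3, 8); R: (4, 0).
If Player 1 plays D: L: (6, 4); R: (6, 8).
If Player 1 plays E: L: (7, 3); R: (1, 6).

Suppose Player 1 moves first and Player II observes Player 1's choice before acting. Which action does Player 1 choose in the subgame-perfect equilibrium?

Player II best-responds to each possible Player 1 move:
- A → Player II plays R (best of 3, 4); Player 1 gets 4.
- B → Player II plays L (best of 3, 2); Player 1 gets 1.
- C → Player II plays L (best of 8, 0); Player 1 gets 3.
- D → Player II plays R (best of 4, 8); Player 1 gets 6.
- E → Player II plays R (best of 3, 6); Player 1 gets 1.
Maximizing over 4, 1, 3, 6, 1, Player 1 chooses D. Subgame-perfect outcome: (D, R) with payoffs (6, 8).

D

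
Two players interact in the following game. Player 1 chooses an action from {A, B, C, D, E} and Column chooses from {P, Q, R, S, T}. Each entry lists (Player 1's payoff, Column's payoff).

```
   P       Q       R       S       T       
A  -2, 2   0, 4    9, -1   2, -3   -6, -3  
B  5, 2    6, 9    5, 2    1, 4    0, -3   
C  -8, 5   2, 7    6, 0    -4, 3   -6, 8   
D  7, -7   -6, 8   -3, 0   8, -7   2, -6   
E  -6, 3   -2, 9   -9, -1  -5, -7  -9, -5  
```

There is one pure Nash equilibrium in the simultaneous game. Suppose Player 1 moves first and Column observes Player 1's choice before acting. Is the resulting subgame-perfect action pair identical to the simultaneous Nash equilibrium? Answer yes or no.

yes

Work backward from Column's decision.
- A: BR = Q, leader payoff 0.
- B: BR = Q, leader payoff 6.
- C: BR = T, leader payoff -6.
- D: BR = Q, leader payoff -6.
- E: BR = Q, leader payoff -2.
Among 0, 6, -6, -6, -2, the best is 6 at B. Subgame-perfect outcome: (B, Q) with payoffs (6, 9).
For the simultaneous game, intersect best replies.
Player 1's best replies: P→D; Q→B; R→A; S→D; T→D.
Column's best replies: A→Q; B→Q; C→T; D→Q; E→Q.
The unique mutual best reply is (B, Q), giving (6, 9).
Sequential outcome (B, Q) coincides with the Nash profile (B, Q).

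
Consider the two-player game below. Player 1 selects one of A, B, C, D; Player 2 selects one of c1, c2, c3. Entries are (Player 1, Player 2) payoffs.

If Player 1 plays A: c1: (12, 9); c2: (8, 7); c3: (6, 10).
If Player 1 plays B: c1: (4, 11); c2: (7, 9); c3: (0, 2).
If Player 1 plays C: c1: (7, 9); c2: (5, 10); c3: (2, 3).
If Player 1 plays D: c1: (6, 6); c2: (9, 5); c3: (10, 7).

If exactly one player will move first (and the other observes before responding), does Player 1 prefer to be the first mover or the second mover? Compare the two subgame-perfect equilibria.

If Player 1 leads: Player 2's best replies are A→c3, B→c1, C→c2, D→c3; Player 1's induced payoffs 6, 4, 5, 10; outcome (D, c3), payoffs (10, 7).
If Player 2 leads: Player 1's best replies are c1→A, c2→D, c3→D; Player 2's induced payoffs 9, 5, 7; outcome (A, c1), payoffs (12, 9).
Player 1 gets 10 moving first and 12 moving second, so Player 1 prefers to move second.

second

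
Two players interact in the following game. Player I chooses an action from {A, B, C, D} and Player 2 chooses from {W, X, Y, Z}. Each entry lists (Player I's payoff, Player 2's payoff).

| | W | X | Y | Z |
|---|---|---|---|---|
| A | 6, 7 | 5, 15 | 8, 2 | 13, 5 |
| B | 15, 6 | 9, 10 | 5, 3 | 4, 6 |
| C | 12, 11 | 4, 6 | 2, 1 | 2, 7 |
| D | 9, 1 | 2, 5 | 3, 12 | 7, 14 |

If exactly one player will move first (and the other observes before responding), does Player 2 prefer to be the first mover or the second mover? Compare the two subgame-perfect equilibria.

If Player I leads: Player 2's best replies are A→X, B→X, C→W, D→Z; Player I's induced payoffs 5, 9, 12, 7; outcome (C, W), payoffs (12, 11).
If Player 2 leads: Player I's best replies are W→B, X→B, Y→A, Z→A; Player 2's induced payoffs 6, 10, 2, 5; outcome (B, X), payoffs (9, 10).
Player 2 gets 10 moving first and 11 moving second, so Player 2 prefers to move second.

second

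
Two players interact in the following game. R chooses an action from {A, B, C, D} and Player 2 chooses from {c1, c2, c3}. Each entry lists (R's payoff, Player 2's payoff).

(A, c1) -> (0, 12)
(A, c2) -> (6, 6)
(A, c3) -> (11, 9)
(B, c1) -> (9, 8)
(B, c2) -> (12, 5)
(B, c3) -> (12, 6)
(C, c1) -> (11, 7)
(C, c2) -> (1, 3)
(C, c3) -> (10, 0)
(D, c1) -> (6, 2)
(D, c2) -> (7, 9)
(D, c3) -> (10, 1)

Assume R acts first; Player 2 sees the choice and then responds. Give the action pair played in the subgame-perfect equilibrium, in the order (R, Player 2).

Solve by backward induction (R leads).
- A → Player 2 plays c1 (best of 12, 6, 9); R gets 0.
- B → Player 2 plays c1 (best of 8, 5, 6); R gets 9.
- C → Player 2 plays c1 (best of 7, 3, 0); R gets 11.
- D → Player 2 plays c2 (best of 2, 9, 1); R gets 7.
Among 0, 9, 11, 7, the best is 11 at C. Subgame-perfect outcome: (C, c1) with payoffs (11, 7).

(C, c1)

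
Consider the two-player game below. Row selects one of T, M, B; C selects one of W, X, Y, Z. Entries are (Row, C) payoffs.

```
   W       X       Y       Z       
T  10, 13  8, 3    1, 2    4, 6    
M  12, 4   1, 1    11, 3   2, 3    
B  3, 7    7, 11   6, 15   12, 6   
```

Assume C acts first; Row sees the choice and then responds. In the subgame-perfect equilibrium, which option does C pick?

Z

Backward induction with C moving first.
- W: Row compares 10, 12, 3 and picks M; C would get 4.
- X: Row compares 8, 1, 7 and picks T; C would get 3.
- Y: Row compares 1, 11, 6 and picks M; C would get 3.
- Z: Row compares 4, 2, 12 and picks B; C would get 6.
Maximizing over 4, 3, 3, 6, C chooses Z. Subgame-perfect outcome: (B, Z) with payoffs (12, 6).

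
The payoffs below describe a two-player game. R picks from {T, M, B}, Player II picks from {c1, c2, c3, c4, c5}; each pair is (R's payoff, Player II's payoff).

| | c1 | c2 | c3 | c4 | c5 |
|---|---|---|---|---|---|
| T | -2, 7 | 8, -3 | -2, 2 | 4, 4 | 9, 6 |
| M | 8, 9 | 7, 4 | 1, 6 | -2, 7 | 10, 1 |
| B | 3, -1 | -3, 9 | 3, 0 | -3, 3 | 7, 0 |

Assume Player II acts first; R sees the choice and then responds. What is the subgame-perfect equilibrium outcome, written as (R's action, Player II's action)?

(M, c1)

Work backward from R's decision.
- c1: BR = M, leader payoff 9.
- c2: BR = T, leader payoff -3.
- c3: BR = B, leader payoff 0.
- c4: BR = T, leader payoff 4.
- c5: BR = M, leader payoff 1.
Player II's induced payoffs are 9, -3, 0, 4, 1, so Player II commits to c1. Subgame-perfect outcome: (M, c1) with payoffs (8, 9).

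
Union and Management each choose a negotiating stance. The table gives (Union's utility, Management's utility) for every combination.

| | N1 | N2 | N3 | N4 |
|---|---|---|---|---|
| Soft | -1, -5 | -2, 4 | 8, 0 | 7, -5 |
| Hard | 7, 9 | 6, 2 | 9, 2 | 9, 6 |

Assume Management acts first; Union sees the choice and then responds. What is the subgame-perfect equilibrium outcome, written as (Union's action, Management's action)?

(Hard, N1)

Union best-responds to each possible Management move:
- N1: Union compares -1, 7 and picks Hard; Management would get 9.
- N2: Union compares -2, 6 and picks Hard; Management would get 2.
- N3: Union compares 8, 9 and picks Hard; Management would get 2.
- N4: Union compares 7, 9 and picks Hard; Management would get 6.
Maximizing over 9, 2, 2, 6, Management chooses N1. Subgame-perfect outcome: (Hard, N1) with payoffs (7, 9).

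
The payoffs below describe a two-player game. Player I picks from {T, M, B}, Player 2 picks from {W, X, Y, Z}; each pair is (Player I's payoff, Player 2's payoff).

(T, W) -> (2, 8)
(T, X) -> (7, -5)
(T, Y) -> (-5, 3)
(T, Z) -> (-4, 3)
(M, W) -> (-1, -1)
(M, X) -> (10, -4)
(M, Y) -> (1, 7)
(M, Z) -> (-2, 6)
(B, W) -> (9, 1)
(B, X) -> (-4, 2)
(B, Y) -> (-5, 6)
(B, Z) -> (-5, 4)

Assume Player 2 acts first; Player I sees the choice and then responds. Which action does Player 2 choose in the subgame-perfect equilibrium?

Y

Solve by backward induction (Player 2 leads).
- W: Player I compares 2, -1, 9 and picks B; Player 2 would get 1.
- X: Player I compares 7, 10, -4 and picks M; Player 2 would get -4.
- Y: Player I compares -5, 1, -5 and picks M; Player 2 would get 7.
- Z: Player I compares -4, -2, -5 and picks M; Player 2 would get 6.
Player 2's induced payoffs are 1, -4, 7, 6, so Player 2 commits to Y. Subgame-perfect outcome: (M, Y) with payoffs (1, 7).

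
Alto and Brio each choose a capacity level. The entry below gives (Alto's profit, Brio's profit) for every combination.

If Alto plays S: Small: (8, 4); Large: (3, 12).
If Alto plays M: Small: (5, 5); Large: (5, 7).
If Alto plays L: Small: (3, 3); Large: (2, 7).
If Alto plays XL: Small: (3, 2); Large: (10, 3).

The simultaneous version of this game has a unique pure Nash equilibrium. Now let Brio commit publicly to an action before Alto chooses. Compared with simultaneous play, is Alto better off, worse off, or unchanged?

Backward induction with Brio moving first.
- Small: BR = S, leader payoff 4.
- Large: BR = XL, leader payoff 3.
Among 4, 3, the best is 4 at Small. Subgame-perfect outcome: (S, Small) with payoffs (8, 4).
Under simultaneous play:
Alto's best replies: Small→S; Large→XL.
Brio's best replies: S→Large; M→Large; L→Large; XL→Large.
The unique mutual best reply is (XL, Large), giving (10, 3).
Alto earns 8 sequentially versus 10 at the Nash outcome: worse off.

worse off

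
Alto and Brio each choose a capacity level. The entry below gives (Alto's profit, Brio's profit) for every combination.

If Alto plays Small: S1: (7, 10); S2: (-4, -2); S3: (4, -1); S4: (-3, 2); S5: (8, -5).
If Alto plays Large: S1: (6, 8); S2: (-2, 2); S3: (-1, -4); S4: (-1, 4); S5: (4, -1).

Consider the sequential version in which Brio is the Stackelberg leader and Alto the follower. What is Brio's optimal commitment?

Backward induction with Brio moving first.
- S1: BR = Small, leader payoff 10.
- S2: BR = Large, leader payoff 2.
- S3: BR = Small, leader payoff -1.
- S4: BR = Large, leader payoff 4.
- S5: BR = Small, leader payoff -5.
Brio's induced payoffs are 10, 2, -1, 4, -5, so Brio commits to S1. Subgame-perfect outcome: (Small, S1) with payoffs (7, 10).

S1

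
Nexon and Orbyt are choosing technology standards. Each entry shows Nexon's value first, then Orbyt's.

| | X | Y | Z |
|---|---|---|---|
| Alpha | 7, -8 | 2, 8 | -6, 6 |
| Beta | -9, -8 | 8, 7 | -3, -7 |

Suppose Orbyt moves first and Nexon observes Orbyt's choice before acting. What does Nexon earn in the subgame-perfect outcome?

Work backward from Nexon's decision.
- X: BR = Alpha, leader payoff -8.
- Y: BR = Beta, leader payoff 7.
- Z: BR = Beta, leader payoff -7.
Among -8, 7, -7, the best is 7 at Y. Subgame-perfect outcome: (Beta, Y) with payoffs (8, 7).

8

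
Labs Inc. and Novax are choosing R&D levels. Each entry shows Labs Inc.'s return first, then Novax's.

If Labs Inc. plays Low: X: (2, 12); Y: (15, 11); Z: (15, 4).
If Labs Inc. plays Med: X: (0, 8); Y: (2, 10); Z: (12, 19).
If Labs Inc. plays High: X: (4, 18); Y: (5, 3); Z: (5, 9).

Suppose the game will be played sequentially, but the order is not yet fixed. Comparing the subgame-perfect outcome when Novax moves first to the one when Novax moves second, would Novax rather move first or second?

second

If Labs Inc. leads: Novax's best replies are Low→X, Med→Z, High→X; Labs Inc.'s induced payoffs 2, 12, 4; outcome (Med, Z), payoffs (12, 19).
If Novax leads: Labs Inc.'s best replies are X→High, Y→Low, Z→Low; Novax's induced payoffs 18, 11, 4; outcome (High, X), payoffs (4, 18).
Novax gets 18 moving first and 19 moving second, so Novax prefers to move second.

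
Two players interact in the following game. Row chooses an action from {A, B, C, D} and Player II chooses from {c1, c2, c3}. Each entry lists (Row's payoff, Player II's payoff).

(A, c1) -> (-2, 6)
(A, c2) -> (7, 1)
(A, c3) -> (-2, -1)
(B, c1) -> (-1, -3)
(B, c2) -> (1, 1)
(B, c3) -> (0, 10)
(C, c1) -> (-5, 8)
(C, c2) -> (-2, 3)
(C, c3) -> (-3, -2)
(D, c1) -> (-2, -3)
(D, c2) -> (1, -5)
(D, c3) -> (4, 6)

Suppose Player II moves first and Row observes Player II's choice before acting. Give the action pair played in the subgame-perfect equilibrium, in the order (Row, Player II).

Backward induction with Player II moving first.
- c1: Row compares -2, -1, -5, -2 and picks B; Player II would get -3.
- c2: Row compares 7, 1, -2, 1 and picks A; Player II would get 1.
- c3: Row compares -2, 0, -3, 4 and picks D; Player II would get 6.
Maximizing over -3, 1, 6, Player II chooses c3. Subgame-perfect outcome: (D, c3) with payoffs (4, 6).

(D, c3)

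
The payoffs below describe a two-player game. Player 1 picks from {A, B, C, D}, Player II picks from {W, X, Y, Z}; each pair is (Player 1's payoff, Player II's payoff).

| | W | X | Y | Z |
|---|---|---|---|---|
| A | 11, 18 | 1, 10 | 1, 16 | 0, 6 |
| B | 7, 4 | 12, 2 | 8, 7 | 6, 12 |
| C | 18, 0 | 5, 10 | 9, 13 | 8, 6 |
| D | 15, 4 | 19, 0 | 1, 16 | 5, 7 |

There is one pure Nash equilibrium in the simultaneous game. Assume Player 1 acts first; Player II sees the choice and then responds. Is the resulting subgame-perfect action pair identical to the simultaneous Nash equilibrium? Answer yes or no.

Solve by backward induction (Player 1 leads).
- A: BR = W, leader payoff 11.
- B: BR = Z, leader payoff 6.
- C: BR = Y, leader payoff 9.
- D: BR = Y, leader payoff 1.
Player 1's induced payoffs are 11, 6, 9, 1, so Player 1 commits to A. Subgame-perfect outcome: (A, W) with payoffs (11, 18).
Under simultaneous play:
Player 1's best replies: W→C; X→D; Y→C; Z→C.
Player II's best replies: A→W; B→Z; C→Y; D→Y.
The unique mutual best reply is (C, Y), giving (9, 13).
Sequential outcome (A, W) differs from the Nash profile (C, Y).

no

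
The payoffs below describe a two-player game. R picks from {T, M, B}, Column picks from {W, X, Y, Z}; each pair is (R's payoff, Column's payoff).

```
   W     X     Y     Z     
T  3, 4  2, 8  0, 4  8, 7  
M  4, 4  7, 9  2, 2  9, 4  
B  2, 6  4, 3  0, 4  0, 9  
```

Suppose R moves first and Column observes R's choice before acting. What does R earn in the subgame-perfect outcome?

7

Backward induction with R moving first.
- T: Column compares 4, 8, 4, 7 and picks X; R would get 2.
- M: Column compares 4, 9, 2, 4 and picks X; R would get 7.
- B: Column compares 6, 3, 4, 9 and picks Z; R would get 0.
R's induced payoffs are 2, 7, 0, so R commits to M. Subgame-perfect outcome: (M, X) with payoffs (7, 9).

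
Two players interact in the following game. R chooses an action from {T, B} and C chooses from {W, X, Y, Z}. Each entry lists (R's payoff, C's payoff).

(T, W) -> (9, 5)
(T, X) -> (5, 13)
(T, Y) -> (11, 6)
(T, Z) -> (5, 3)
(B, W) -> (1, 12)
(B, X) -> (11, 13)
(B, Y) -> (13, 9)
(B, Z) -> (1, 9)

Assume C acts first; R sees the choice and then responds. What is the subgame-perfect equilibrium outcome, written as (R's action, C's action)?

(B, X)

R best-responds to each possible C move:
- W: BR = T, leader payoff 5.
- X: BR = B, leader payoff 13.
- Y: BR = B, leader payoff 9.
- Z: BR = T, leader payoff 3.
C's induced payoffs are 5, 13, 9, 3, so C commits to X. Subgame-perfect outcome: (B, X) with payoffs (11, 13).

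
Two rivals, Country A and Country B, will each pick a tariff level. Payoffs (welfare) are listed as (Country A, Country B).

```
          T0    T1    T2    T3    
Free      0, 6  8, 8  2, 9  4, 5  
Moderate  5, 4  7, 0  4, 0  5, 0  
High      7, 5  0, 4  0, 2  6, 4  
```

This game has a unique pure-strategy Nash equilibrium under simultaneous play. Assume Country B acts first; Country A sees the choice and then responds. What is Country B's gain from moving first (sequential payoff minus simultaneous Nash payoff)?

Work backward from Country A's decision.
- T0 → Country A plays High (best of 0, 5, 7); Country B gets 5.
- T1 → Country A plays Free (best of 8, 7, 0); Country B gets 8.
- T2 → Country A plays Moderate (best of 2, 4, 0); Country B gets 0.
- T3 → Country A plays High (best of 4, 5, 6); Country B gets 4.
Among 5, 8, 0, 4, the best is 8 at T1. Subgame-perfect outcome: (Free, T1) with payoffs (8, 8).
Now find the simultaneous Nash equilibrium.
Country A's best replies: T0→High; T1→Free; T2→Moderate; T3→High.
Country B's best replies: Free→T2; Moderate→T0; High→T0.
The unique mutual best reply is (High, T0), giving (7, 5).
Country B's commitment gain: 8 − 5 = 3.

3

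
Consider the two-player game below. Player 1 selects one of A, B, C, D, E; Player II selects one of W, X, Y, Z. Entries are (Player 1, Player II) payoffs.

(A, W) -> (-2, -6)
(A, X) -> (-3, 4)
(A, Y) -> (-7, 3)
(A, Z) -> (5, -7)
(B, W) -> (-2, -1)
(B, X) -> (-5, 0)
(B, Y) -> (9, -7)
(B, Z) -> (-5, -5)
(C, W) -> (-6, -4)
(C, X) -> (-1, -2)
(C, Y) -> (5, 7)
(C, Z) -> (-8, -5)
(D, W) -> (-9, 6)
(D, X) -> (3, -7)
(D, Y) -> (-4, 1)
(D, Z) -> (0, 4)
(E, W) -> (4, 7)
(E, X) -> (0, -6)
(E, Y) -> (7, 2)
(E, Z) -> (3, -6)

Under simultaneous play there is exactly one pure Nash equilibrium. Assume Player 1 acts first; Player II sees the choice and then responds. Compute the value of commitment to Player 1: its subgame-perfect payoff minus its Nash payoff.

Backward induction with Player 1 moving first.
- A: BR = X, leader payoff -3.
- B: BR = X, leader payoff -5.
- C: BR = Y, leader payoff 5.
- D: BR = W, leader payoff -9.
- E: BR = W, leader payoff 4.
Among -3, -5, 5, -9, 4, the best is 5 at C. Subgame-perfect outcome: (C, Y) with payoffs (5, 7).
For the simultaneous game, intersect best replies.
Player 1's best replies: W→E; X→D; Y→B; Z→A.
Player II's best replies: A→X; B→X; C→Y; D→W; E→W.
The unique mutual best reply is (E, W), giving (4, 7).
Player 1's commitment gain: 5 − 4 = 1.

1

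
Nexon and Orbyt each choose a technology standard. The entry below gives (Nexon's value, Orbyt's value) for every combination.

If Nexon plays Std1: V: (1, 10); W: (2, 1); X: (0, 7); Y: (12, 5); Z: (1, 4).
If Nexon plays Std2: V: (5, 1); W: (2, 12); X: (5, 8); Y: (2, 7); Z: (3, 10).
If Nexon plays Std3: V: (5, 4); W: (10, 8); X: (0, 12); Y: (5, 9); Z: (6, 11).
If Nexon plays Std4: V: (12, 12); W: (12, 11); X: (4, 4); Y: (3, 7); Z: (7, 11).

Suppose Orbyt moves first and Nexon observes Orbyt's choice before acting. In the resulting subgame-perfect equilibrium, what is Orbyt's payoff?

12

Work backward from Nexon's decision.
- V → Nexon plays Std4 (best of 1, 5, 5, 12); Orbyt gets 12.
- W → Nexon plays Std4 (best of 2, 2, 10, 12); Orbyt gets 11.
- X → Nexon plays Std2 (best of 0, 5, 0, 4); Orbyt gets 8.
- Y → Nexon plays Std1 (best of 12, 2, 5, 3); Orbyt gets 5.
- Z → Nexon plays Std4 (best of 1, 3, 6, 7); Orbyt gets 11.
Among 12, 11, 8, 5, 11, the best is 12 at V. Subgame-perfect outcome: (Std4, V) with payoffs (12, 12).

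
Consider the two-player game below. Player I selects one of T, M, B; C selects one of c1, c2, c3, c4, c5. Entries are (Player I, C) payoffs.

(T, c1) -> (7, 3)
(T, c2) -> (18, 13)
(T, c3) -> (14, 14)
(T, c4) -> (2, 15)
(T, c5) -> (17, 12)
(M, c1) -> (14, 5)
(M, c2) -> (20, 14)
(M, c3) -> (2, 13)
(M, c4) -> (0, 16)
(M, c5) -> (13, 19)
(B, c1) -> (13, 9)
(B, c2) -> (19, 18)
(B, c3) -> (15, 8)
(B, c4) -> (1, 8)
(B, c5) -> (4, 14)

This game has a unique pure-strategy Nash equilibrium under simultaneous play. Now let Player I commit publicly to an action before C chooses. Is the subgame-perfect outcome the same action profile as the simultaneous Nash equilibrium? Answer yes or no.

Backward induction with Player I moving first.
- T → C plays c4 (best of 3, 13, 14, 15, 12); Player I gets 2.
- M → C plays c5 (best of 5, 14, 13, 16, 19); Player I gets 13.
- B → C plays c2 (best of 9, 18, 8, 8, 14); Player I gets 19.
Maximizing over 2, 13, 19, Player I chooses B. Subgame-perfect outcome: (B, c2) with payoffs (19, 18).
For the simultaneous game, intersect best replies.
Player I's best replies: c1→M; c2→M; c3→B; c4→T; c5→T.
C's best replies: T→c4; M→c5; B→c2.
The unique mutual best reply is (T, c4), giving (2, 15).
Sequential outcome (B, c2) differs from the Nash profile (T, c4).

no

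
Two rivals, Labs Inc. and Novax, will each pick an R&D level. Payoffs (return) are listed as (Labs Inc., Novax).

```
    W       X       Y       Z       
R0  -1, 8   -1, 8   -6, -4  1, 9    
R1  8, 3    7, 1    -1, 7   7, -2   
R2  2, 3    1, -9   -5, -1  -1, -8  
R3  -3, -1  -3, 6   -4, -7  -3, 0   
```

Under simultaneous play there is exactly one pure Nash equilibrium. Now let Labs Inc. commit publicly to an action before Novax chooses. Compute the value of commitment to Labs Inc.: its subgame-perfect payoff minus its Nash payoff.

Solve by backward induction (Labs Inc. leads).
- R0: BR = Z, leader payoff 1.
- R1: BR = Y, leader payoff -1.
- R2: BR = W, leader payoff 2.
- R3: BR = X, leader payoff -3.
Maximizing over 1, -1, 2, -3, Labs Inc. chooses R2. Subgame-perfect outcome: (R2, W) with payoffs (2, 3).
Now find the simultaneous Nash equilibrium.
Labs Inc.'s best replies: W→R1; X→R1; Y→R1; Z→R1.
Novax's best replies: R0→Z; R1→Y; R2→W; R3→X.
Only (R1, Y) has each player best-responding; Nash payoffs (-1, 7).
Labs Inc.'s commitment gain: 2 − -1 = 3.

3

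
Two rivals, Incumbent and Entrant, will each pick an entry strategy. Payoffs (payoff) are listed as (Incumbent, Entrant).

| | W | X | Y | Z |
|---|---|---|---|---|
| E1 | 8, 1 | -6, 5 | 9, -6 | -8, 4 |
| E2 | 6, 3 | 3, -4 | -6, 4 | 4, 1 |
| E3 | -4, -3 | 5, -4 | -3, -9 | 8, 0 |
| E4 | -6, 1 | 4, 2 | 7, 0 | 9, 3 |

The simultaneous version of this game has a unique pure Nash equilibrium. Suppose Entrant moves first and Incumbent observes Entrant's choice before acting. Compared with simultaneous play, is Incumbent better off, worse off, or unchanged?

Solve by backward induction (Entrant leads).
- W: Incumbent compares 8, 6, -4, -6 and picks E1; Entrant would get 1.
- X: Incumbent compares -6, 3, 5, 4 and picks E3; Entrant would get -4.
- Y: Incumbent compares 9, -6, -3, 7 and picks E1; Entrant would get -6.
- Z: Incumbent compares -8, 4, 8, 9 and picks E4; Entrant would get 3.
Among 1, -4, -6, 3, the best is 3 at Z. Subgame-perfect outcome: (E4, Z) with payoffs (9, 3).
For the simultaneous game, intersect best replies.
Incumbent's best replies: W→E1; X→E3; Y→E1; Z→E4.
Entrant's best replies: E1→X; E2→Y; E3→Z; E4→Z.
The unique mutual best reply is (E4, Z), giving (9, 3).
Incumbent earns 9 sequentially versus 9 at the Nash outcome: unchanged.

unchanged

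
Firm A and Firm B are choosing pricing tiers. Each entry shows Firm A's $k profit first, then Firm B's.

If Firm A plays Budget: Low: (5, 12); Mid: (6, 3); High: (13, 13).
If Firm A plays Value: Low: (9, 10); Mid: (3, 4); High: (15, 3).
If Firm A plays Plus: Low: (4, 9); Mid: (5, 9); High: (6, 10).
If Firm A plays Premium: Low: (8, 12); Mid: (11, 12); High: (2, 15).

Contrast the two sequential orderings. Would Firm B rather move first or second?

If Firm A leads: Firm B's best replies are Budget→High, Value→Low, Plus→High, Premium→High; Firm A's induced payoffs 13, 9, 6, 2; outcome (Budget, High), payoffs (13, 13).
If Firm B leads: Firm A's best replies are Low→Value, Mid→Premium, High→Value; Firm B's induced payoffs 10, 12, 3; outcome (Premium, Mid), payoffs (11, 12).
Firm B gets 12 moving first and 13 moving second, so Firm B prefers to move second.

second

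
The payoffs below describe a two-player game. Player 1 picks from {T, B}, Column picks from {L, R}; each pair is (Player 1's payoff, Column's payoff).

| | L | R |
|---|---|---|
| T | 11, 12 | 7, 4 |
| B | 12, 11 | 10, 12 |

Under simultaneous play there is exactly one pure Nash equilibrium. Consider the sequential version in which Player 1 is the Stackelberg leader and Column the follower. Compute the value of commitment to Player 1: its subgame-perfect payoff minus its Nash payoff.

Work backward from Column's decision.
- T → Column plays L (best of 12, 4); Player 1 gets 11.
- B → Column plays R (best of 11, 12); Player 1 gets 10.
Among 11, 10, the best is 11 at T. Subgame-perfect outcome: (T, L) with payoffs (11, 12).
Now find the simultaneous Nash equilibrium.
Player 1's best replies: L→B; R→B.
Column's best replies: T→L; B→R.
Only (B, R) has each player best-responding; Nash payoffs (10, 12).
Player 1's commitment gain: 11 − 10 = 1.

1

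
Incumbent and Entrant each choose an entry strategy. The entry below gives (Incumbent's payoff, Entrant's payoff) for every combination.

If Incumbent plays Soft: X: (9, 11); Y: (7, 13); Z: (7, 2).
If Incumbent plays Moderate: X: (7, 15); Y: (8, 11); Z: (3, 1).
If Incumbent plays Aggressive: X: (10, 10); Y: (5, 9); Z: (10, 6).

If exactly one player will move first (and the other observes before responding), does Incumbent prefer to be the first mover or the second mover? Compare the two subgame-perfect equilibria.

first

If Incumbent leads: Entrant's best replies are Soft→Y, Moderate→X, Aggressive→X; Incumbent's induced payoffs 7, 7, 10; outcome (Aggressive, X), payoffs (10, 10).
If Entrant leads: Incumbent's best replies are X→Aggressive, Y→Moderate, Z→Aggressive; Entrant's induced payoffs 10, 11, 6; outcome (Moderate, Y), payoffs (8, 11).
Incumbent gets 10 moving first and 8 moving second, so Incumbent prefers to move first.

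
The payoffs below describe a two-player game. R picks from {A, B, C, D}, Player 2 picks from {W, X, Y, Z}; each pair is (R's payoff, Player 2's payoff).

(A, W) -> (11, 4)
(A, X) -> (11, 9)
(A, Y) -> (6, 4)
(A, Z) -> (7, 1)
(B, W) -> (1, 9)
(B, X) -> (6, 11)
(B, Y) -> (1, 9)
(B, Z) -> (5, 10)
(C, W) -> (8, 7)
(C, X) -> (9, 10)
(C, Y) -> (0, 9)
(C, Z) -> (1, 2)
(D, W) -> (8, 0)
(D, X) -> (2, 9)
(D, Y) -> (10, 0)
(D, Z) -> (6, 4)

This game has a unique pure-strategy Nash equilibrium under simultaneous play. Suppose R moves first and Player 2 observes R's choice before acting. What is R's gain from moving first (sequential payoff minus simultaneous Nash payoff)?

0

Work backward from Player 2's decision.
- A → Player 2 plays X (best of 4, 9, 4, 1); R gets 11.
- B → Player 2 plays X (best of 9, 11, 9, 10); R gets 6.
- C → Player 2 plays X (best of 7, 10, 9, 2); R gets 9.
- D → Player 2 plays X (best of 0, 9, 0, 4); R gets 2.
Among 11, 6, 9, 2, the best is 11 at A. Subgame-perfect outcome: (A, X) with payoffs (11, 9).
Under simultaneous play:
R's best replies: W→A; X→A; Y→D; Z→A.
Player 2's best replies: A→X; B→X; C→X; D→X.
Only (A, X) has each player best-responding; Nash payoffs (11, 9).
R's commitment gain: 11 − 11 = 0.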